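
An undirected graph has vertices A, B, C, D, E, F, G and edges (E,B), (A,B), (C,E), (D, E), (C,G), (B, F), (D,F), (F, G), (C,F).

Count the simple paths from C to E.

C–E
C–F–B–E
C–F–D–E
C–G–F–B–E
C–G–F–D–E

5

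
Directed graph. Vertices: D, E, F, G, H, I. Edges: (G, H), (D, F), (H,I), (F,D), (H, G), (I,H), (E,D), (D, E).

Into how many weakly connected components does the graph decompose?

From D: component {D, E, F}.
From G: component {G, H, I}.
That's 2 components.

2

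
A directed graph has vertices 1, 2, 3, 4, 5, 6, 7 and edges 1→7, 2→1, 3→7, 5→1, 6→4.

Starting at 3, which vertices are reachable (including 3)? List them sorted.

3, 7

Start at 3.
Its neighbours: 7.
Nothing further is reachable.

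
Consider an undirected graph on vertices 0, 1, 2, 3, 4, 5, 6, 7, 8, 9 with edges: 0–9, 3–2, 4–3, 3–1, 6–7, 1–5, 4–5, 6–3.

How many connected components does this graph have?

From 0: component {0, 9}.
From 1: component {1, 2, 3, 4, 5, 6, 7}.
From 8: component {8}.
That's 3 components.

3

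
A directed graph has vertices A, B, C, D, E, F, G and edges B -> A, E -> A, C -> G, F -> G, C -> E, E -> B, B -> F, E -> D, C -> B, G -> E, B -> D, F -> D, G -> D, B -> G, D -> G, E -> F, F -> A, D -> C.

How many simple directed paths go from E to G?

E→B→D→C→G
E→B→D→G
E→B→F→D→C→G
E→B→F→D→G
E→B→F→G
E→B→G
E→D→C→B→F→G
E→D→C→B→G
E→D→C→G
E→D→G
E→F→D→C→B→G
E→F→D→C→G
E→F→D→G
E→F→G

14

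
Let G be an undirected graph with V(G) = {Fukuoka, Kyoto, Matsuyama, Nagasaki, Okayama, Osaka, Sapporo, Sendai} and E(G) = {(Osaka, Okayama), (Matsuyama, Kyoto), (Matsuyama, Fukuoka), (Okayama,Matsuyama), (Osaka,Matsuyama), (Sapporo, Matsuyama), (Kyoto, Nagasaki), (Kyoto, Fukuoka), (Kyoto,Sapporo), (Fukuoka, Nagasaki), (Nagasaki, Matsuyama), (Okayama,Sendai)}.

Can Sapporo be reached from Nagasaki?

Yes

Explore from Nagasaki.
Distance 1: reach Fukuoka, Kyoto, Matsuyama.
Distance 2: reach Okayama, Osaka, Sapporo.
Found Sapporo.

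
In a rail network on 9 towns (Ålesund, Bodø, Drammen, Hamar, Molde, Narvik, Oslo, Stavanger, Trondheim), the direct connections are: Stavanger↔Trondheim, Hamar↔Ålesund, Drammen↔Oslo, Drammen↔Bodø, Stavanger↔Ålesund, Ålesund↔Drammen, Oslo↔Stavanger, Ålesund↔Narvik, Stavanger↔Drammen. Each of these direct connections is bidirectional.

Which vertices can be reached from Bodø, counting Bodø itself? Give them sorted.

Start at Bodø.
Its neighbours: Drammen.
Then their neighbours: Ålesund, Oslo, Stavanger.
Then next layer: Hamar, Narvik, Trondheim.
Nothing further is reachable.

Ålesund, Bodø, Drammen, Hamar, Narvik, Oslo, Stavanger, Trondheim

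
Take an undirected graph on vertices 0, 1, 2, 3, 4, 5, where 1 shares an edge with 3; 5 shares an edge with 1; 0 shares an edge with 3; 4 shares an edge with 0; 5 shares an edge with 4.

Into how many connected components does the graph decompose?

2

From 0: component {0, 1, 3, 4, 5}.
From 2: component {2}.
That's 2 components.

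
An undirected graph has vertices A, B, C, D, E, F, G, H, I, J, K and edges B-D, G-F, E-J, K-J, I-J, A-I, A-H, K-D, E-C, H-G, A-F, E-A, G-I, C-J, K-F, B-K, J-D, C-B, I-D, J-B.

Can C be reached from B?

Explore from B.
Distance 1: reach C, D, J, K.
Found C.

Yes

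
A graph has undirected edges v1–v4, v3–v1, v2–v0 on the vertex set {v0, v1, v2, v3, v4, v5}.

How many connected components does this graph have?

From v0: component {v0, v2}.
From v1: component {v1, v3, v4}.
From v5: component {v5}.
That's 3 components.

3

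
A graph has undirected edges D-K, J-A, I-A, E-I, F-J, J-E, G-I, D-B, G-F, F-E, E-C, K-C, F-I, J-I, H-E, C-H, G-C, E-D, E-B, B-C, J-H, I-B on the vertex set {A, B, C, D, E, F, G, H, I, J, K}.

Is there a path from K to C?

Yes

Explore from K.
Distance 1: reach C, D.
Found C.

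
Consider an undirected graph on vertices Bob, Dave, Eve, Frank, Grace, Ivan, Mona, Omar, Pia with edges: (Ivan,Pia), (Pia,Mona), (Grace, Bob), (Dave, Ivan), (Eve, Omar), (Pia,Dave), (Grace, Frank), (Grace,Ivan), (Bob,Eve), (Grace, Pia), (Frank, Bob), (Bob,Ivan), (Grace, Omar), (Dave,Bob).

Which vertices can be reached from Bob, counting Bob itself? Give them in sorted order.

Bob, Dave, Eve, Frank, Grace, Ivan, Mona, Omar, Pia

Start at Bob.
Its neighbours: Dave, Eve, Frank, Grace, Ivan.
Then their neighbours: Omar, Pia.
Then next layer: Mona.
Every vertex is now reached.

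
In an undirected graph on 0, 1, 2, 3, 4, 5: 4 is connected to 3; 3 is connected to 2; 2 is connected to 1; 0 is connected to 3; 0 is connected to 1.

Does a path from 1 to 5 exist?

Explore from 1.
Distance 1: reach 0, 2.
Distance 2: reach 3.
Distance 3: reach 4.
The search is exhausted without reaching 5; it lies in a different component.

No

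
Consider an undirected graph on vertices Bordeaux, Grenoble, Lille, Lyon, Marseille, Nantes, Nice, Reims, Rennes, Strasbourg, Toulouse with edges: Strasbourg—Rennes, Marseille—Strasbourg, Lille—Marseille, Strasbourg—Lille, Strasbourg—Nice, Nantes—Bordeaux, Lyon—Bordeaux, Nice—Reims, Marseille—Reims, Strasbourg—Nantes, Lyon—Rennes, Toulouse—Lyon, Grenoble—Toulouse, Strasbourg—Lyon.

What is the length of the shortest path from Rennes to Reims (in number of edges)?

3

Distance 0: Rennes.
Distance 1: Lyon, Strasbourg.
Distance 2: Bordeaux, Lille, Marseille, Nantes, Nice, Toulouse.
Distance 3: Grenoble, Reims — contains Reims.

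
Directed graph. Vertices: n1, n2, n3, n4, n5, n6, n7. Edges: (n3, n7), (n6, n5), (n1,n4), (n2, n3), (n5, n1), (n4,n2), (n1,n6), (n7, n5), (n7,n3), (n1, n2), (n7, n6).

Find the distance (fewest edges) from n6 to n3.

4

Distance 0: n6.
Distance 1: n5.
Distance 2: n1.
Distance 3: n2, n4.
Distance 4: n3 — contains n3.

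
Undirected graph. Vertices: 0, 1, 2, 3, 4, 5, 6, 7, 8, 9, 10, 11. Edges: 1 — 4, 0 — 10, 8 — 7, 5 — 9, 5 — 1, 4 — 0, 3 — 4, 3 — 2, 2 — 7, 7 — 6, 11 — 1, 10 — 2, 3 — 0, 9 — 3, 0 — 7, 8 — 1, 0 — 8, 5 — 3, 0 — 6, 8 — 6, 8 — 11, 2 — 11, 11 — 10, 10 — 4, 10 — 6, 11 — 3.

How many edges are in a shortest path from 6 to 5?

Distance 0: 6.
Distance 1: 0, 7, 8, 10.
Distance 2: 1, 2, 3, 4, 11.
Distance 3: 5, 9 — contains 5.

3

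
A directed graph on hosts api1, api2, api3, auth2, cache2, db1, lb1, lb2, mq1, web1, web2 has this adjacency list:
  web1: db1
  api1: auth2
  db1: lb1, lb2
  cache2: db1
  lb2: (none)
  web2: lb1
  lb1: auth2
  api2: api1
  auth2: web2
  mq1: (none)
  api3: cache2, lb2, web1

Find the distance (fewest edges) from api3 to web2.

5

Distance 0: api3.
Distance 1: cache2, lb2, web1.
Distance 2: db1.
Distance 3: lb1.
Distance 4: auth2.
Distance 5: web2 — contains web2.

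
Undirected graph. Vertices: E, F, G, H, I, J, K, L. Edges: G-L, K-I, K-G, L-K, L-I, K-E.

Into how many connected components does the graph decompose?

4

From E: component {E, G, I, K, L}.
From F: component {F}.
From H: component {H}.
From J: component {J}.
That's 4 components.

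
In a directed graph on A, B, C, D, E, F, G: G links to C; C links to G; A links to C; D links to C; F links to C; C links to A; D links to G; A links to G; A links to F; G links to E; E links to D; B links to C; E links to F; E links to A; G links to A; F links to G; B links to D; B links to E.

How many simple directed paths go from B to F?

B→C→A→F
B→C→A→G→E→F
B→C→G→A→F
B→C→G→E→A→F
B→C→G→E→F
B→D→C→A→F
B→D→C→A→G→E→F
B→D→C→G→A→F
... and 12 more.

20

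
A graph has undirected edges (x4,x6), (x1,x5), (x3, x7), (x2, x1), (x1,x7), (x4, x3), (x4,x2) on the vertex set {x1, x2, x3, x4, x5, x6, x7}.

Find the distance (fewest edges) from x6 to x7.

3

Distance 0: x6.
Distance 1: x4.
Distance 2: x2, x3.
Distance 3: x1, x7 — contains x7.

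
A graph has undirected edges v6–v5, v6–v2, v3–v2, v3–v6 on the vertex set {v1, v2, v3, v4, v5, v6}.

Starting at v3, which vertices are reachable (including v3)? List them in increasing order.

v2, v3, v5, v6

Start at v3.
Its neighbours: v2, v6.
Then their neighbours: v5.
Nothing further is reachable.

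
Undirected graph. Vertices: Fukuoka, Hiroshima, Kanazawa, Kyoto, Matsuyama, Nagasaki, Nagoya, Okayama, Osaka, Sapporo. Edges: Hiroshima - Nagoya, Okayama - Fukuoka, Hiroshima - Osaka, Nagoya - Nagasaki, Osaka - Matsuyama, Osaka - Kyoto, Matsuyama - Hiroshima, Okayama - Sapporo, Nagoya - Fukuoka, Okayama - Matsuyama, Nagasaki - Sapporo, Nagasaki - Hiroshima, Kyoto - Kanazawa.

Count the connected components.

1

From Fukuoka: component {Fukuoka, Hiroshima, Kanazawa, Kyoto, Matsuyama, Nagasaki, Nagoya, Okayama, Osaka, Sapporo}.
That's 1 component.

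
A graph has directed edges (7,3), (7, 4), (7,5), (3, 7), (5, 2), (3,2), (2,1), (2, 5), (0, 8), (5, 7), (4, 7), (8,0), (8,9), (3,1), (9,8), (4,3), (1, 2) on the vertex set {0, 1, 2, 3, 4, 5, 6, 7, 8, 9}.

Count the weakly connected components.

From 0: component {0, 8, 9}.
From 1: component {1, 2, 3, 4, 5, 7}.
From 6: component {6}.
That's 3 components.

3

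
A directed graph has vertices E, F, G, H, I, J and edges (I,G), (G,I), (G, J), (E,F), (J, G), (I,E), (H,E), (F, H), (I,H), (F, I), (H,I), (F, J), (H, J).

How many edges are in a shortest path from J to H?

3

Distance 0: J.
Distance 1: G.
Distance 2: I.
Distance 3: E, H — contains H.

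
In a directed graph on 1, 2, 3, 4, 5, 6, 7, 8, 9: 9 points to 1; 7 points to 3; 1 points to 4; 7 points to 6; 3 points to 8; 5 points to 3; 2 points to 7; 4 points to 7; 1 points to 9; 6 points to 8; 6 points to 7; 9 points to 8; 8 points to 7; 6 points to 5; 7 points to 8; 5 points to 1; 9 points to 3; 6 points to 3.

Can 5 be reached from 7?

Explore from 7.
Distance 1: reach 3, 6, 8.
Distance 2: reach 5.
Found 5.

Yes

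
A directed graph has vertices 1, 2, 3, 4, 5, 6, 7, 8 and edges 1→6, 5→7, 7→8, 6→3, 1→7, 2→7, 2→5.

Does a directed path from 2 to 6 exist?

Explore from 2.
Distance 1: reach 5, 7.
Distance 2: reach 8.
The search from 2 is exhausted; no directed path reaches 6.

No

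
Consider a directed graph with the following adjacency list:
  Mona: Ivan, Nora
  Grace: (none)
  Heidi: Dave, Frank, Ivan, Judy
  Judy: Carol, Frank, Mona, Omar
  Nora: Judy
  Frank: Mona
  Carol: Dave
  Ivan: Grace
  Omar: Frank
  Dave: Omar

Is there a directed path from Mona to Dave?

Yes

Explore from Mona.
Distance 1: reach Ivan, Nora.
Distance 2: reach Grace, Judy.
Distance 3: reach Carol, Frank, Omar.
Distance 4: reach Dave.
Found Dave.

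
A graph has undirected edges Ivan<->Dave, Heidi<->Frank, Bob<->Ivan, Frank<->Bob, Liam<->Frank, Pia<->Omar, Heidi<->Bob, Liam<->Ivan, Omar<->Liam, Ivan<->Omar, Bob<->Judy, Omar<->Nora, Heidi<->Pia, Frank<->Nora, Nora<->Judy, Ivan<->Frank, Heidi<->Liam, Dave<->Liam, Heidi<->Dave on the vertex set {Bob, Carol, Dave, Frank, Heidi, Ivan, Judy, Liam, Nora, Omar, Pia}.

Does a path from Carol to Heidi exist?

Carol has no edges, so nothing is reachable from it.

No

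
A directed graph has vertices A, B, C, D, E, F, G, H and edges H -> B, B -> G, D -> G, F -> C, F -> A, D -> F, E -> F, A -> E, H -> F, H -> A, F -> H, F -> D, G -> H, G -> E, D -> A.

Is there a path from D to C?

Explore from D.
Distance 1: reach A, F, G.
Distance 2: reach C, E, H.
Found C.

Yes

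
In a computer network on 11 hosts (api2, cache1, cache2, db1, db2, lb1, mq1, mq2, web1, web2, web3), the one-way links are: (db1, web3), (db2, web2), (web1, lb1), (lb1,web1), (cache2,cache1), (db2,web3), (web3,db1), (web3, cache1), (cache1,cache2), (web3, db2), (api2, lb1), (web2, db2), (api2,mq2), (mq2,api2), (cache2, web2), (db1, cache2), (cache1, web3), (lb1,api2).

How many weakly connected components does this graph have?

From api2: component {api2, lb1, mq2, web1}.
From cache1: component {cache1, cache2, db1, db2, web2, web3}.
From mq1: component {mq1}.
That's 3 components.

3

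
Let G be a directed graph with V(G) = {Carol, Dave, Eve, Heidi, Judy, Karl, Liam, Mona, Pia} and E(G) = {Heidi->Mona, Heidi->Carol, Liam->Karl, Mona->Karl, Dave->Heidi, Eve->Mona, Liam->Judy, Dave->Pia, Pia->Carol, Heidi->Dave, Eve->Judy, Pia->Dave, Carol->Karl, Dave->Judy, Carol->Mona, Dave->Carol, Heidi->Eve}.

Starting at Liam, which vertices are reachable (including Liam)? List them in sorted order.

Start at Liam.
Its neighbours: Judy, Karl.
Nothing further is reachable.

Judy, Karl, Liam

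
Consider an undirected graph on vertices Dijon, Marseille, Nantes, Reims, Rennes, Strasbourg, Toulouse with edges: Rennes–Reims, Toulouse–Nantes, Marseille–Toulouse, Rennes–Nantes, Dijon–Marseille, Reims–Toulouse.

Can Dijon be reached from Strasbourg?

No

Strasbourg has no edges, so nothing is reachable from it.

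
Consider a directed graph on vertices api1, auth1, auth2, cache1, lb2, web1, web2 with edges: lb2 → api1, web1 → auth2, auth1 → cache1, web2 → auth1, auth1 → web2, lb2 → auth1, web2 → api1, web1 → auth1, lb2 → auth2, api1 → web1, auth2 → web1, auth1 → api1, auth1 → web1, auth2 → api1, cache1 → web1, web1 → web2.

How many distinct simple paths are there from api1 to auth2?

1

api1→web1→auth2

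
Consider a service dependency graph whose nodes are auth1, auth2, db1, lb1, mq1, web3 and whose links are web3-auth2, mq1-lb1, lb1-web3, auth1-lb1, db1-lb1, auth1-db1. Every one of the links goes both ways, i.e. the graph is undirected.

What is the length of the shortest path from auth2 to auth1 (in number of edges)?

Distance 0: auth2.
Distance 1: web3.
Distance 2: lb1.
Distance 3: auth1, db1, mq1 — contains auth1.

3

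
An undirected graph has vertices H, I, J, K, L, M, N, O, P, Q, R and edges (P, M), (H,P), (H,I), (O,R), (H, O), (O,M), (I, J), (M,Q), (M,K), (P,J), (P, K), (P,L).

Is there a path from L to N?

Explore from L.
Distance 1: reach P.
Distance 2: reach H, J, K, M.
Distance 3: reach I, O, Q.
Distance 4: reach R.
The search is exhausted without reaching N; it lies in a different component.

No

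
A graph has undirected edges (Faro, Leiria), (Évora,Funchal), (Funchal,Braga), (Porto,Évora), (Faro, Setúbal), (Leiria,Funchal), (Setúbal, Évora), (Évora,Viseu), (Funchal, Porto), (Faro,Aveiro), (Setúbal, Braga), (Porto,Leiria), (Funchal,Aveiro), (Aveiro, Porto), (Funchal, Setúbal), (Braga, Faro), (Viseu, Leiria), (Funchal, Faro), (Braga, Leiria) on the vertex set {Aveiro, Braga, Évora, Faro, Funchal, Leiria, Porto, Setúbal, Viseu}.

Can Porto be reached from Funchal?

Explore from Funchal.
Distance 1: reach Aveiro, Braga, Évora, Faro, Leiria, Porto, Setúbal.
Found Porto.

Yes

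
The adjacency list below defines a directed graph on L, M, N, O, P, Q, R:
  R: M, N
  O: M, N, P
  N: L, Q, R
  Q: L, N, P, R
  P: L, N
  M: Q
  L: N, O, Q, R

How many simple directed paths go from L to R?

L→N→Q→R
L→N→R
L→O→M→Q→N→R
L→O→M→Q→P→N→R
L→O→M→Q→R
L→O→N→Q→R
L→O→N→R
L→O→P→N→Q→R
L→O→P→N→R
L→Q→N→R
L→Q→P→N→R
L→Q→R
L→R

13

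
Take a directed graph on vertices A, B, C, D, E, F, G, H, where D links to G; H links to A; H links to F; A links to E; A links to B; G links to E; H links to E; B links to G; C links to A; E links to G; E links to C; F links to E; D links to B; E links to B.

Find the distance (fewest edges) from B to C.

3

Distance 0: B.
Distance 1: G.
Distance 2: E.
Distance 3: C — contains C.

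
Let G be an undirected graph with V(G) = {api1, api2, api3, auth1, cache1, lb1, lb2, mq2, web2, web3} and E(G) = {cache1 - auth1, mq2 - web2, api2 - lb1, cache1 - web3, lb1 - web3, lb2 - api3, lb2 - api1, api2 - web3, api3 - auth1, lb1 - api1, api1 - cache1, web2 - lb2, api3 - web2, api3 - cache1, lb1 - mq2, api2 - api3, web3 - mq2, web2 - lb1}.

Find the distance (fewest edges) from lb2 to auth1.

Distance 0: lb2.
Distance 1: api1, api3, web2.
Distance 2: api2, auth1, cache1, lb1, mq2 — contains auth1.

2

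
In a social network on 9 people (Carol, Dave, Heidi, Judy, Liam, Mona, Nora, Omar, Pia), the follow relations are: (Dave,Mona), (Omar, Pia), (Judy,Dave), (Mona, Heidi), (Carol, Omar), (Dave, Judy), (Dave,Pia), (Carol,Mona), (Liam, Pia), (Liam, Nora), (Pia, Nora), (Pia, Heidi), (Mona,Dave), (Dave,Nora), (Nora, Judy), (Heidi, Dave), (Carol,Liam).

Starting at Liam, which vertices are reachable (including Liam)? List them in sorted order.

Start at Liam.
Its neighbours: Nora, Pia.
Then their neighbours: Heidi, Judy.
Then next layer: Dave.
Then next layer: Mona.
Nothing further is reachable.

Dave, Heidi, Judy, Liam, Mona, Nora, Pia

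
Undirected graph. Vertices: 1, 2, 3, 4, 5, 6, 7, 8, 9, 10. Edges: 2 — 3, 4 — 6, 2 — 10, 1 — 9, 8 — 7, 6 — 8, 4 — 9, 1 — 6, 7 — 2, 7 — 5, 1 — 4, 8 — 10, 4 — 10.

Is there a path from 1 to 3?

Explore from 1.
Distance 1: reach 4, 6, 9.
Distance 2: reach 8, 10.
Distance 3: reach 2, 7.
Distance 4: reach 3, 5.
Found 3.

Yes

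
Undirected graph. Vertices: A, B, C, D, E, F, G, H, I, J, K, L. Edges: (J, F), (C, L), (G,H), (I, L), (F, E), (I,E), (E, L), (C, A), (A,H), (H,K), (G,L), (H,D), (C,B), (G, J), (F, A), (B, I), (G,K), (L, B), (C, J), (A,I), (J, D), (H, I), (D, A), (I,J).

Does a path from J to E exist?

Explore from J.
Distance 1: reach C, D, F, G, I.
Distance 2: reach A, B, E, H, K, L.
Found E.

Yes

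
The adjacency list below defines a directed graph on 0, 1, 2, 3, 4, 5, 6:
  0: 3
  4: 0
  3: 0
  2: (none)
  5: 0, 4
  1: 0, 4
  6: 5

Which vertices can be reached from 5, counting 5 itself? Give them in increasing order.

0, 3, 4, 5

Start at 5.
Its neighbours: 0, 4.
Then their neighbours: 3.
Nothing further is reachable.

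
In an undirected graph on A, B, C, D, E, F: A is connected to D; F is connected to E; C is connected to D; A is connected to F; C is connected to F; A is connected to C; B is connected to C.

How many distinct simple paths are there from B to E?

3

B–C–A–F–E
B–C–D–A–F–E
B–C–F–E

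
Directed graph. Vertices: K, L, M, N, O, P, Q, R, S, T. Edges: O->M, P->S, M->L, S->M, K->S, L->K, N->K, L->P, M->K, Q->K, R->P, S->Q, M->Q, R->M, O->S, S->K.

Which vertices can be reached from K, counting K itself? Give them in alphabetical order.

K, L, M, P, Q, S

Start at K.
Its neighbours: S.
Then their neighbours: M, Q.
Then next layer: L.
Then next layer: P.
Nothing further is reachable.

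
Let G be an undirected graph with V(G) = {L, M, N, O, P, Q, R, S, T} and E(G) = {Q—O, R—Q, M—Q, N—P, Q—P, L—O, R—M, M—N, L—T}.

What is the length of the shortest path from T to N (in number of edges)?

5

Distance 0: T.
Distance 1: L.
Distance 2: O.
Distance 3: Q.
Distance 4: M, P, R.
Distance 5: N — contains N.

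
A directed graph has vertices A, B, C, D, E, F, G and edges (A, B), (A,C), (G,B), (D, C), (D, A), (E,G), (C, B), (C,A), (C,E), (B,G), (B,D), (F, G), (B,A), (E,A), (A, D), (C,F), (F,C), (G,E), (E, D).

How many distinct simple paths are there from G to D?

7

G→B→A→C→E→D
G→B→A→D
G→B→D
G→E→A→B→D
G→E→A→C→B→D
G→E→A→D
G→E→D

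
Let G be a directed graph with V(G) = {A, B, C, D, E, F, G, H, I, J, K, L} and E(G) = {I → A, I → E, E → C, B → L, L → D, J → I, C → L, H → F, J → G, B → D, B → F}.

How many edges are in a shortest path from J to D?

5

Distance 0: J.
Distance 1: G, I.
Distance 2: A, E.
Distance 3: C.
Distance 4: L.
Distance 5: D — contains D.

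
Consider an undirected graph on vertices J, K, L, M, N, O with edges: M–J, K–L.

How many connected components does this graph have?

From J: component {J, M}.
From K: component {K, L}.
From N: component {N}.
From O: component {O}.
That's 4 components.

4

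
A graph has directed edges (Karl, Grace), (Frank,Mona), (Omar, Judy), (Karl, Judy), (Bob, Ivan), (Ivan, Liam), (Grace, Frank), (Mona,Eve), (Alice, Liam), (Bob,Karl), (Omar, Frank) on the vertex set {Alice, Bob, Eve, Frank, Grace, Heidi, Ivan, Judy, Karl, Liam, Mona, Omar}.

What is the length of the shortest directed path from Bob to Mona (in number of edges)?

Distance 0: Bob.
Distance 1: Ivan, Karl.
Distance 2: Grace, Judy, Liam.
Distance 3: Frank.
Distance 4: Mona — contains Mona.

4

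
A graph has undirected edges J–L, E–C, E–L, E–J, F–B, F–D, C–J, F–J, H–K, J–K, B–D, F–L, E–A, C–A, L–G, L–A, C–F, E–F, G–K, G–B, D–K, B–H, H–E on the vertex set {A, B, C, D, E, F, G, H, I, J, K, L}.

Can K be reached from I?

No

I has no edges, so nothing is reachable from it.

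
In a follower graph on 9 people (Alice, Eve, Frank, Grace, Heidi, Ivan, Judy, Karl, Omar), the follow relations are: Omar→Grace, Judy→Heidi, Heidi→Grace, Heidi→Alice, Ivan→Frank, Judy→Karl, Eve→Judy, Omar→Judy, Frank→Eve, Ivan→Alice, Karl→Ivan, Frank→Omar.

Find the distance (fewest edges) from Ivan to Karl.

Distance 0: Ivan.
Distance 1: Alice, Frank.
Distance 2: Eve, Omar.
Distance 3: Grace, Judy.
Distance 4: Heidi, Karl — contains Karl.

4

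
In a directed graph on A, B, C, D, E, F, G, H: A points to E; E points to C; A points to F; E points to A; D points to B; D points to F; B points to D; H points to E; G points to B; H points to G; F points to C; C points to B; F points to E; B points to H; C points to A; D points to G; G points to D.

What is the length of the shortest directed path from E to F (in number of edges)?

Distance 0: E.
Distance 1: A, C.
Distance 2: B, F — contains F.

2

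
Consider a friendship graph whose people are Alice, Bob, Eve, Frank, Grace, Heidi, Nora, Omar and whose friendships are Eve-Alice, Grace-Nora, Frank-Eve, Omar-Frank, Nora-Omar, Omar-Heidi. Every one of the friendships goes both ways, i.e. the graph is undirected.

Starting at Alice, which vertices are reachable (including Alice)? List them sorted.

Start at Alice.
Its neighbours: Eve.
Then their neighbours: Frank.
Then next layer: Omar.
Then next layer: Heidi, Nora.
Then next layer: Grace.
Nothing further is reachable.

Alice, Eve, Frank, Grace, Heidi, Nora, Omar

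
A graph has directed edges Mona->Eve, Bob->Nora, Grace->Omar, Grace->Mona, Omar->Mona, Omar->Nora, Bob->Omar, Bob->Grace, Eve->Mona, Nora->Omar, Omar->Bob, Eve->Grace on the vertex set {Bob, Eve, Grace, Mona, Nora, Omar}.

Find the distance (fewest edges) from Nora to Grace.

3

Distance 0: Nora.
Distance 1: Omar.
Distance 2: Bob, Mona.
Distance 3: Eve, Grace — contains Grace.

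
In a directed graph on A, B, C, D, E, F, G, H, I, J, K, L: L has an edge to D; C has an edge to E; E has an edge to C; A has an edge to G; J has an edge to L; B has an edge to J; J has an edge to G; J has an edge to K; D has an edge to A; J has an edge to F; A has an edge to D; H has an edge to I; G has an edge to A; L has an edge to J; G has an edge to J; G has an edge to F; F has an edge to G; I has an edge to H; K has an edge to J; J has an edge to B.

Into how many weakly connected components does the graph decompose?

From A: component {A, B, D, F, G, J, K, L}.
From C: component {C, E}.
From H: component {H, I}.
That's 3 components.

3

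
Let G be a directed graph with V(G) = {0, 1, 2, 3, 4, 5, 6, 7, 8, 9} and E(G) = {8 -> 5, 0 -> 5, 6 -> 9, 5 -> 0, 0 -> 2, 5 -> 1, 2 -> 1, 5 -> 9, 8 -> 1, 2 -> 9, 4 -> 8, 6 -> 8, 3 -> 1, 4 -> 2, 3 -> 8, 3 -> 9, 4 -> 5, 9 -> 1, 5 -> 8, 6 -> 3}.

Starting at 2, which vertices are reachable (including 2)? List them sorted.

1, 2, 9

Start at 2.
Its neighbours: 1, 9.
Nothing further is reachable.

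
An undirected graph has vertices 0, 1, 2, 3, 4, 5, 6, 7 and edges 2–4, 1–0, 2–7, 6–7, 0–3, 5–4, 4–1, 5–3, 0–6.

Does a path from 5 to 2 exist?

Yes

Explore from 5.
Distance 1: reach 3, 4.
Distance 2: reach 0, 1, 2.
Found 2.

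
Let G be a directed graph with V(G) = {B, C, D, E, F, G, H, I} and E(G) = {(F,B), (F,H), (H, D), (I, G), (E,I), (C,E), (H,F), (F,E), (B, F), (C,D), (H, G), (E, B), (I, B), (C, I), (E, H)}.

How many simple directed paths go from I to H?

2

I→B→F→E→H
I→B→F→H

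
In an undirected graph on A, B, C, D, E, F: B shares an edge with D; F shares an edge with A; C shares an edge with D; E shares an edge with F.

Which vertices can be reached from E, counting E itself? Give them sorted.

Start at E.
Its neighbours: F.
Then their neighbours: A.
Nothing further is reachable.

A, E, F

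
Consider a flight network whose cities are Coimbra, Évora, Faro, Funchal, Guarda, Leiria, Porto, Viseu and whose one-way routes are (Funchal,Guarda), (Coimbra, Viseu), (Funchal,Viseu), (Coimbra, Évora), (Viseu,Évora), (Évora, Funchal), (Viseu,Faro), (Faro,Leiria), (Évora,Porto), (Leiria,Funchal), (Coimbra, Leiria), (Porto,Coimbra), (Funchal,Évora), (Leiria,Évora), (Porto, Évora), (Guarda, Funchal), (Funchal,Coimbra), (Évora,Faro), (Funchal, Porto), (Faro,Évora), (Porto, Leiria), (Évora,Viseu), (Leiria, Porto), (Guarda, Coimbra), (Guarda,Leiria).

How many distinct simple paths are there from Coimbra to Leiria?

Coimbra→Évora→Faro→Leiria
Coimbra→Évora→Funchal→Guarda→Leiria
Coimbra→Évora→Funchal→Porto→Leiria
Coimbra→Évora→Funchal→Viseu→Faro→Leiria
Coimbra→Évora→Porto→Leiria
Coimbra→Évora→Viseu→Faro→Leiria
Coimbra→Leiria
Coimbra→Viseu→Évora→Faro→Leiria
Coimbra→Viseu→Évora→Funchal→Guarda→Leiria
Coimbra→Viseu→Évora→Funchal→Porto→Leiria
Coimbra→Viseu→Évora→Porto→Leiria
Coimbra→Viseu→Faro→Évora→Funchal→Guarda→Leiria
Coimbra→Viseu→Faro→Évora→Funchal→Porto→Leiria
Coimbra→Viseu→Faro→Évora→Porto→Leiria
Coimbra→Viseu→Faro→Leiria

15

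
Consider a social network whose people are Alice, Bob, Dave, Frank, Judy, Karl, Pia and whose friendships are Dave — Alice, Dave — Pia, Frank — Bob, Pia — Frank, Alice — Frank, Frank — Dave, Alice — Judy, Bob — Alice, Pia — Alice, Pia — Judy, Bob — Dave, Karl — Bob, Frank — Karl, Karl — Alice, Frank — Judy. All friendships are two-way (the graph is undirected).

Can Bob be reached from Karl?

Yes

Explore from Karl.
Distance 1: reach Alice, Bob, Frank.
Found Bob.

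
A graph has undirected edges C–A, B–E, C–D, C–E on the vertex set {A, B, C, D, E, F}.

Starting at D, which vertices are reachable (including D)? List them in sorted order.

Start at D.
Its neighbours: C.
Then their neighbours: A, E.
Then next layer: B.
Nothing further is reachable.

A, B, C, D, E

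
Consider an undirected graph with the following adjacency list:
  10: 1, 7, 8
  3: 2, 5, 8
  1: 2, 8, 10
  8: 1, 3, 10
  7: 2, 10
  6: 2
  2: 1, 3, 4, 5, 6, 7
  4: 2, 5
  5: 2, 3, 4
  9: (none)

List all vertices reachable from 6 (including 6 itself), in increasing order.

Start at 6.
Its neighbours: 2.
Then their neighbours: 1, 3, 4, 5, 7.
Then next layer: 8, 10.
Nothing further is reachable.

1, 2, 3, 4, 5, 6, 7, 8, 10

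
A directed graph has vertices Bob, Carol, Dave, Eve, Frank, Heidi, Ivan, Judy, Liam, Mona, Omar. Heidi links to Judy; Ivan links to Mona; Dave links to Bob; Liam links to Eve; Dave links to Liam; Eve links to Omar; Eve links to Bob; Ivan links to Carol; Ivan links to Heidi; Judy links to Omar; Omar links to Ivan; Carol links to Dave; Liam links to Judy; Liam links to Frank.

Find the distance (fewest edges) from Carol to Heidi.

6

Distance 0: Carol.
Distance 1: Dave.
Distance 2: Bob, Liam.
Distance 3: Eve, Frank, Judy.
Distance 4: Omar.
Distance 5: Ivan.
Distance 6: Heidi, Mona — contains Heidi.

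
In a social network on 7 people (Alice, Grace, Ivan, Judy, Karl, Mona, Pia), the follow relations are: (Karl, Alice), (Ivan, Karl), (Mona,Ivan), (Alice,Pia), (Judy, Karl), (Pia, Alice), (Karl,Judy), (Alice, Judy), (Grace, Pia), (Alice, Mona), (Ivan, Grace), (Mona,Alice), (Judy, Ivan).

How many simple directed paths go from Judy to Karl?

2

Judy→Ivan→Karl
Judy→Karl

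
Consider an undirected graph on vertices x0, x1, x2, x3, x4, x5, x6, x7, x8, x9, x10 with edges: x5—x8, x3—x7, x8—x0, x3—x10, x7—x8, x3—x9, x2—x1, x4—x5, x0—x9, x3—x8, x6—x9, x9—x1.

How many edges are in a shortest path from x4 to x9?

4

Distance 0: x4.
Distance 1: x5.
Distance 2: x8.
Distance 3: x0, x3, x7.
Distance 4: x9, x10 — contains x9.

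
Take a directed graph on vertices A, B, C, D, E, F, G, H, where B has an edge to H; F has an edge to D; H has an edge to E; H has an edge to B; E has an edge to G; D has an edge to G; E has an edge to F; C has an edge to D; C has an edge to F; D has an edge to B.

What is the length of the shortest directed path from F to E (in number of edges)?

4

Distance 0: F.
Distance 1: D.
Distance 2: B, G.
Distance 3: H.
Distance 4: E — contains E.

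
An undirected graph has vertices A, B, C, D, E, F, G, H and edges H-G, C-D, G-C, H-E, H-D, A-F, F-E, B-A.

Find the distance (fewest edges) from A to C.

Distance 0: A.
Distance 1: B, F.
Distance 2: E.
Distance 3: H.
Distance 4: D, G.
Distance 5: C — contains C.

5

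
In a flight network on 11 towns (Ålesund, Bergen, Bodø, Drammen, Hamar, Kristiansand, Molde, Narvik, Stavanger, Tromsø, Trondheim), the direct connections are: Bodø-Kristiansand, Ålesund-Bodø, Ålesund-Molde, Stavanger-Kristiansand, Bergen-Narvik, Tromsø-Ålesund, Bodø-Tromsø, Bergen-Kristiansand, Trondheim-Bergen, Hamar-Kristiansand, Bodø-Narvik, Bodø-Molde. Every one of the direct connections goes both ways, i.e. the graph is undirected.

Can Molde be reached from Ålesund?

Explore from Ålesund.
Distance 1: reach Bodø, Molde, Tromsø.
Found Molde.

Yes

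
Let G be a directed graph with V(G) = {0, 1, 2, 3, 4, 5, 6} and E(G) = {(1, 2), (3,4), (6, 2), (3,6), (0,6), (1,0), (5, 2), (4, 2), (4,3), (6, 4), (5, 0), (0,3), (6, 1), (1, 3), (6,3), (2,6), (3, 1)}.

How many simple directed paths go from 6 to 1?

6→1
6→3→1
6→4→3→1

3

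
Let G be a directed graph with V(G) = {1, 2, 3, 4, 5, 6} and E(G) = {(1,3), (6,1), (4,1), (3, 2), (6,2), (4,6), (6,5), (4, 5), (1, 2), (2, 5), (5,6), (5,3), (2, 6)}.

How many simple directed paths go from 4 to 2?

4→1→2
4→1→3→2
4→5→3→2
4→5→6→1→2
4→5→6→1→3→2
4→5→6→2
4→6→1→2
4→6→1→3→2
4→6→2
4→6→5→3→2

10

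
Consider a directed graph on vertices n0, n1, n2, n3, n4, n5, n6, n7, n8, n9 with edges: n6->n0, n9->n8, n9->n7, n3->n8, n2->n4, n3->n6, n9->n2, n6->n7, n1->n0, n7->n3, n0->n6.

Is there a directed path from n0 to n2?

Explore from n0.
Distance 1: reach n6.
Distance 2: reach n7.
Distance 3: reach n3.
Distance 4: reach n8.
The search from n0 is exhausted; no directed path reaches n2.

No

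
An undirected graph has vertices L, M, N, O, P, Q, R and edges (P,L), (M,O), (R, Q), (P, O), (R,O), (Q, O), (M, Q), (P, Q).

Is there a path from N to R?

No

N has no edges, so nothing is reachable from it.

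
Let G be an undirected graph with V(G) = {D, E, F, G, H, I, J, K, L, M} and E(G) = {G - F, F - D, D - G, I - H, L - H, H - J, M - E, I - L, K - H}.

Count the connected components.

From D: component {D, F, G}.
From E: component {E, M}.
From H: component {H, I, J, K, L}.
That's 3 components.

3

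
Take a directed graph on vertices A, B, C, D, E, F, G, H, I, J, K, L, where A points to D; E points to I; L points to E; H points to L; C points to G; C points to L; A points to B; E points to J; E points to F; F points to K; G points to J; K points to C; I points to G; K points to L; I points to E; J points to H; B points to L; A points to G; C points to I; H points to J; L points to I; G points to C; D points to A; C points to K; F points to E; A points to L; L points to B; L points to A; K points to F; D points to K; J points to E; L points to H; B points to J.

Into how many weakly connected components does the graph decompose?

From A: component {A, B, C, D, E, F, G, H, I, J, K, L}.
That's 1 component.

1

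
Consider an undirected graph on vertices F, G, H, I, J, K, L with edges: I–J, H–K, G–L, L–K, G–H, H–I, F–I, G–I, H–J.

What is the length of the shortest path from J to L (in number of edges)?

Distance 0: J.
Distance 1: H, I.
Distance 2: F, G, K.
Distance 3: L — contains L.

3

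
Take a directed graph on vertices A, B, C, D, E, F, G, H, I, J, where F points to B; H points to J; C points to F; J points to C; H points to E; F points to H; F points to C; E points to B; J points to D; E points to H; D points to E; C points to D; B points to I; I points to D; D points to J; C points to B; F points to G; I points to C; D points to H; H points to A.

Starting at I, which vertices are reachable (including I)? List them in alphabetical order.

Start at I.
Its neighbours: C, D.
Then their neighbours: B, E, F, H, J.
Then next layer: A, G.
Every vertex is now reached.

A, B, C, D, E, F, G, H, I, J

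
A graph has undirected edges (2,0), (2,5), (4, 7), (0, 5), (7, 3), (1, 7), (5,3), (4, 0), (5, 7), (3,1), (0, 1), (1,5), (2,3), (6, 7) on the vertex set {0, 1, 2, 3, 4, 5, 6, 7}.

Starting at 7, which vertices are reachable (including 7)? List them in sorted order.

Start at 7.
Its neighbours: 1, 3, 4, 5, 6.
Then their neighbours: 0, 2.
Every vertex is now reached.

0, 1, 2, 3, 4, 5, 6, 7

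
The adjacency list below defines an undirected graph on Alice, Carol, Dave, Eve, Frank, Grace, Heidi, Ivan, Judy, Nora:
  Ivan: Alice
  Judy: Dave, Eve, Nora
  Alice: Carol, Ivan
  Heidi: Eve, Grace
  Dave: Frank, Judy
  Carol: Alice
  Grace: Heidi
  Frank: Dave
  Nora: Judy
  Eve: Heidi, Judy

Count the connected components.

2

From Alice: component {Alice, Carol, Ivan}.
From Dave: component {Dave, Eve, Frank, Grace, Heidi, Judy, Nora}.
That's 2 components.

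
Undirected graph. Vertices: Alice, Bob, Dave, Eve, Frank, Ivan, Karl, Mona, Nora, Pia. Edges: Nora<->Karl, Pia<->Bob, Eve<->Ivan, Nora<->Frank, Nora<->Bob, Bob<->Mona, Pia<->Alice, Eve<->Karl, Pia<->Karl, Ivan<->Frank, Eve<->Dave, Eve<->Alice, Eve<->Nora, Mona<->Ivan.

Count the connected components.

From Alice: component {Alice, Bob, Dave, Eve, Frank, Ivan, Karl, Mona, Nora, Pia}.
That's 1 component.

1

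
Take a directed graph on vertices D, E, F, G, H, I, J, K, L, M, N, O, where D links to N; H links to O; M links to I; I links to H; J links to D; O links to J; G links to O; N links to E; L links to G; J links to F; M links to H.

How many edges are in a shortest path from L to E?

Distance 0: L.
Distance 1: G.
Distance 2: O.
Distance 3: J.
Distance 4: D, F.
Distance 5: N.
Distance 6: E — contains E.

6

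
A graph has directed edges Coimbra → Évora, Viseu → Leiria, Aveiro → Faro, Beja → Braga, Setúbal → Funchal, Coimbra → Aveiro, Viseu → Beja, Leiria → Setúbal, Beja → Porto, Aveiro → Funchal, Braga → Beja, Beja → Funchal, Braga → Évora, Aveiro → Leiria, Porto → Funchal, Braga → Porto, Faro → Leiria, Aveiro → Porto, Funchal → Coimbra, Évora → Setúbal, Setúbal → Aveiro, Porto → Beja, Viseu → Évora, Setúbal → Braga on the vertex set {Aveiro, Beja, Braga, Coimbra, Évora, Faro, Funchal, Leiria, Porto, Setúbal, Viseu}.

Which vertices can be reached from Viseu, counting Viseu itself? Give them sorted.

Start at Viseu.
Its neighbours: Beja, Évora, Leiria.
Then their neighbours: Braga, Funchal, Porto, Setúbal.
Then next layer: Aveiro, Coimbra.
Then next layer: Faro.
Every vertex is now reached.

Aveiro, Beja, Braga, Coimbra, Évora, Faro, Funchal, Leiria, Porto, Setúbal, Viseu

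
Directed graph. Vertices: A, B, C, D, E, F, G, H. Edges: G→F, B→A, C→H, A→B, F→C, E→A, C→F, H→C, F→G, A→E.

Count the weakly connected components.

From A: component {A, B, E}.
From C: component {C, F, G, H}.
From D: component {D}.
That's 3 components.

3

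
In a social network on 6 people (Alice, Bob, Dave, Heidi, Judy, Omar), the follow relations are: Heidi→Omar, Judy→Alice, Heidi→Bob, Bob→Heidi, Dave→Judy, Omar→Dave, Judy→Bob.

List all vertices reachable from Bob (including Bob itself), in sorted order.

Start at Bob.
Its neighbours: Heidi.
Then their neighbours: Omar.
Then next layer: Dave.
Then next layer: Judy.
Then next layer: Alice.
Every vertex is now reached.

Alice, Bob, Dave, Heidi, Judy, Omar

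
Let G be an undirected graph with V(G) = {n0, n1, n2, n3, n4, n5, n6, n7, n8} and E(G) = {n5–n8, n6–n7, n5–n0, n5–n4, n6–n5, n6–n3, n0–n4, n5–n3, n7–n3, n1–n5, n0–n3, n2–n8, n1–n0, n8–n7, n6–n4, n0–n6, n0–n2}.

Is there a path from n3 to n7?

Yes

Explore from n3.
Distance 1: reach n0, n5, n6, n7.
Found n7.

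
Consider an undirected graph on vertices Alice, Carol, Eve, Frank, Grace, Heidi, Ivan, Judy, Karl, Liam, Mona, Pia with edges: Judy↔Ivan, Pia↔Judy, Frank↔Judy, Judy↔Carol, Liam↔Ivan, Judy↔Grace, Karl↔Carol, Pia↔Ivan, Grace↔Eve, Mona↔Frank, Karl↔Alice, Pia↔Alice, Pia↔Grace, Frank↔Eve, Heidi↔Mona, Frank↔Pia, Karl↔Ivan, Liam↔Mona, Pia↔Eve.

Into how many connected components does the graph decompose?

From Alice: component {Alice, Carol, Eve, Frank, Grace, Heidi, Ivan, Judy, Karl, Liam, Mona, Pia}.
That's 1 component.

1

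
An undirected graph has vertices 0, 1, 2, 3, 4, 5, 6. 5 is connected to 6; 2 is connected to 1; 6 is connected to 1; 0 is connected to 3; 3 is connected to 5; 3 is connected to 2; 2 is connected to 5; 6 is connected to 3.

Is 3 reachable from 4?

No

4 has no edges, so nothing is reachable from it.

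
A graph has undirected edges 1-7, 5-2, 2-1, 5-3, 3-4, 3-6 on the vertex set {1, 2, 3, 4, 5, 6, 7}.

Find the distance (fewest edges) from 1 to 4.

Distance 0: 1.
Distance 1: 2, 7.
Distance 2: 5.
Distance 3: 3.
Distance 4: 4, 6 — contains 4.

4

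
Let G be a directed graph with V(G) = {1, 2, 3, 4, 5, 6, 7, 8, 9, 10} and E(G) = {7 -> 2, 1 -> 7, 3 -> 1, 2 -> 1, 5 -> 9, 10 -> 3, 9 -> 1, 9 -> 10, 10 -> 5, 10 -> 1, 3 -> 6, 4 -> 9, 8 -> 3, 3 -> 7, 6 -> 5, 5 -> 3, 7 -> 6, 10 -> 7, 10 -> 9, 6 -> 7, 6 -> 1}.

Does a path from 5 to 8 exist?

Explore from 5.
Distance 1: reach 3, 9.
Distance 2: reach 1, 6, 7, 10.
Distance 3: reach 2.
The search from 5 is exhausted; no directed path reaches 8.

No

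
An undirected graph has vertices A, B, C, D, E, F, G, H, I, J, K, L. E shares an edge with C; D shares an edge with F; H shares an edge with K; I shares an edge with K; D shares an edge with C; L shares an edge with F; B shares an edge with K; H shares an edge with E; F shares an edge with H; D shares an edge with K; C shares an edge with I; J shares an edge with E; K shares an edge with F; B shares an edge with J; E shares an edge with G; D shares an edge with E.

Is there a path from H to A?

No

Explore from H.
Distance 1: reach E, F, K.
Distance 2: reach B, C, D, G, I, J, L.
The search is exhausted without reaching A; it lies in a different component.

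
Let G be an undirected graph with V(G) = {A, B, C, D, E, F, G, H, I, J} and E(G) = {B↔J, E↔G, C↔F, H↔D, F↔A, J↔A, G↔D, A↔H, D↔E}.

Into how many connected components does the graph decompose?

From A: component {A, B, C, D, E, F, G, H, J}.
From I: component {I}.
That's 2 components.

2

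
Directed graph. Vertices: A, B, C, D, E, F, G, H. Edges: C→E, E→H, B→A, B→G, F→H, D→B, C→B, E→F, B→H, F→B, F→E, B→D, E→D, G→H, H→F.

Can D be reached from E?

Yes

Explore from E.
Distance 1: reach D, F, H.
Found D.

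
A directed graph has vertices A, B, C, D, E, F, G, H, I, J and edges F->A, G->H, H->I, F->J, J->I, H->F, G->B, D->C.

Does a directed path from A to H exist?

No

A has no outgoing edges, so nothing is reachable from it.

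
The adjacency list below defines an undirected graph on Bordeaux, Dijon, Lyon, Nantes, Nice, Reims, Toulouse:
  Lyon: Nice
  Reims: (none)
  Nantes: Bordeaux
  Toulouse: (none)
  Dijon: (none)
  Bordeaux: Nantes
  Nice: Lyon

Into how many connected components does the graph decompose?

5

From Bordeaux: component {Bordeaux, Nantes}.
From Dijon: component {Dijon}.
From Lyon: component {Lyon, Nice}.
From Reims: component {Reims}.
From Toulouse: component {Toulouse}.
That's 5 components.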